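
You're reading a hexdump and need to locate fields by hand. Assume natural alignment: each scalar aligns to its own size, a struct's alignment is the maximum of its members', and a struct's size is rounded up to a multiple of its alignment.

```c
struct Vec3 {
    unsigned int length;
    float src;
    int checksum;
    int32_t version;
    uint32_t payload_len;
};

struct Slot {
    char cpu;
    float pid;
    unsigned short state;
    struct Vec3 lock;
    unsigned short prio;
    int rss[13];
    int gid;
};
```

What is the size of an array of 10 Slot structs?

920

Vec3: @0: length [4B, align 4] → 4; @4: src [4B, align 4] → 8; @8: checksum [4B, align 4] → 12; @12: version [4B, align 4] → 16; @16: payload_len [4B, align 4] → 20; size 20, align 4
@0: cpu [1B, align 1] → 1
+3 pad (align 4)
@4: pid [4B, align 4] → 8
@8: state [2B, align 2] → 10
+2 pad (align 4)
@12: lock [20B, align 4] → 32
@32: prio [2B, align 2] → 34
+2 pad (align 4)
@36: rss [52B, align 4] → 88
@88: gid [4B, align 4] → 92
size 92, align 4
array of 10: 10 × 92 = 920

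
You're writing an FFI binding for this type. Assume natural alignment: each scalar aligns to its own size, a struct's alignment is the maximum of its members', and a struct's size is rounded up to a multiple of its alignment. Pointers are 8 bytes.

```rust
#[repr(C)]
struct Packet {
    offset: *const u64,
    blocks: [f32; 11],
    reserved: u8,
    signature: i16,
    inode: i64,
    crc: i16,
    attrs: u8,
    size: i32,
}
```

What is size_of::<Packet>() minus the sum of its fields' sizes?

0..8  offset  (8B, 8-aligned)
8..52  blocks  (44B, 4-aligned)
52..53  reserved  (1B, 1-aligned)
53..54  -- padding (1B)
54..56  signature  (2B, 2-aligned)
56..64  inode  (8B, 8-aligned)
64..66  crc  (2B, 2-aligned)
66..67  attrs  (1B, 1-aligned)
67..68  -- padding (1B)
68..72  size  (4B, 4-aligned)
sizeof = 72, alignof = 8
data bytes 70, size 72 → padding 2

2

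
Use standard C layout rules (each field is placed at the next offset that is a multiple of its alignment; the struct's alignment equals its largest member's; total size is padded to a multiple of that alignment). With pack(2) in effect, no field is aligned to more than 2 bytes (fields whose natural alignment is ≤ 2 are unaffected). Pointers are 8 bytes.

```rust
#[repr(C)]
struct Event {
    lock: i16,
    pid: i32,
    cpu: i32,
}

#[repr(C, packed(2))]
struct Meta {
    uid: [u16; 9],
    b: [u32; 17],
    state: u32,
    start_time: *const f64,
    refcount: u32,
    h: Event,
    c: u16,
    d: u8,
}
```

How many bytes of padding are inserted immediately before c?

Event: lock at 0 (size 2, align 2) → ends 2; pad 2 to align 4 for pid; pid at 4 (size 4, align 4) → ends 8; cpu at 8 (size 4, align 4) → ends 12; total 12 bytes, alignment 4
uid at 0 (size 18, align 2) → ends 18
b at 18 (size 68, align 2) → ends 86
state at 86 (size 4, align 2) → ends 90
start_time at 90 (size 8, align 2) → ends 98
refcount at 98 (size 4, align 2) → ends 102
h at 102 (size 12, align 2) → ends 114
c at 114 (size 2, align 2) → ends 116

0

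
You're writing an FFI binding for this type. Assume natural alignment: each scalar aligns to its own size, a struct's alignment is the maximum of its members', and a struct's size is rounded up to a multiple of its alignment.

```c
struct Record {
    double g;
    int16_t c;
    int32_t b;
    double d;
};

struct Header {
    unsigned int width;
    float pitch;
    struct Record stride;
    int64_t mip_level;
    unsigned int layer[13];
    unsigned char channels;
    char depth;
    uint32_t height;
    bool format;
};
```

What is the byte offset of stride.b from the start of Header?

20

Record: 0..8  g  (8B, 8-aligned); 8..10  c  (2B, 2-aligned); 10..12  -- padding (2B); 12..16  b  (4B, 4-aligned); 16..24  d  (8B, 8-aligned); sizeof = 24, alignof = 8
0..4  width  (4B, 4-aligned)
4..8  pitch  (4B, 4-aligned)
8..32  stride  (24B, 8-aligned)
within Record: b at 12
8 + 12 = 20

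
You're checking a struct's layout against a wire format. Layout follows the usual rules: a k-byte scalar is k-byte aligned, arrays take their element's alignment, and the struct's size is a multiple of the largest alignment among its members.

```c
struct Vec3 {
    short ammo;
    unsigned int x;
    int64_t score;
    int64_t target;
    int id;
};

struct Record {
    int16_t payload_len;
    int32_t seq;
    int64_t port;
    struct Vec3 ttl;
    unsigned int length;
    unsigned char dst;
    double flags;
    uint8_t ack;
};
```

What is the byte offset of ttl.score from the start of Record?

Vec3: ammo at 0 (size 2, align 2) → ends 2; pad 2 to align 4 for x; x at 4 (size 4, align 4) → ends 8; score at 8 (size 8, align 8) → ends 16; target at 16 (size 8, align 8) → ends 24; id at 24 (size 4, align 4) → ends 28; tail pad 4 to reach multiple of 8; total 32 bytes, alignment 8
payload_len at 0 (size 2, align 2) → ends 2
pad 2 to align 4 for seq
seq at 4 (size 4, align 4) → ends 8
port at 8 (size 8, align 8) → ends 16
ttl at 16 (size 32, align 8) → ends 48
within Vec3: score at 8
16 + 8 = 24

24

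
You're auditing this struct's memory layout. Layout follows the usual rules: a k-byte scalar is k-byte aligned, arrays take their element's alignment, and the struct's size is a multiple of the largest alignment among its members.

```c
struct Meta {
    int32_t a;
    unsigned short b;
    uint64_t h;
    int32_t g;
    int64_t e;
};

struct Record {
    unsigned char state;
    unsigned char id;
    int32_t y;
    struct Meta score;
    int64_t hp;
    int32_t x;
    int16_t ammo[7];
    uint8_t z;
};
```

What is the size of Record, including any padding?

72

Meta: a at 0 (size 4, align 4) → ends 4; b at 4 (size 2, align 2) → ends 6; pad 2 to align 8 for h; h at 8 (size 8, align 8) → ends 16; g at 16 (size 4, align 4) → ends 20; pad 4 to align 8 for e; e at 24 (size 8, align 8) → ends 32; total 32 bytes, alignment 8
state at 0 (size 1, align 1) → ends 1
id at 1 (size 1, align 1) → ends 2
pad 2 to align 4 for y
y at 4 (size 4, align 4) → ends 8
score at 8 (size 32, align 8) → ends 40
hp at 40 (size 8, align 8) → ends 48
x at 48 (size 4, align 4) → ends 52
ammo at 52 (size 14, align 2) → ends 66
z at 66 (size 1, align 1) → ends 67
tail pad 5 to reach multiple of 8
total 72 bytes, alignment 8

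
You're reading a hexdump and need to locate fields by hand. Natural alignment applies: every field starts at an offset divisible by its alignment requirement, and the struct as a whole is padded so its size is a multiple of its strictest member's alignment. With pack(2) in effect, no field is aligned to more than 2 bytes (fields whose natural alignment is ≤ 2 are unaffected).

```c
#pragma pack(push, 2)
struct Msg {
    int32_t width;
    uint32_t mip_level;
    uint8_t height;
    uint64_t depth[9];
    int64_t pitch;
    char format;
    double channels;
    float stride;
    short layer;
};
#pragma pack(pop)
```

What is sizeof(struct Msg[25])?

2650

0..4  width  (4B, 2-aligned)
4..8  mip_level  (4B, 2-aligned)
8..9  height  (1B, 1-aligned)
9..10  -- padding (1B)
10..82  depth  (72B, 2-aligned)
82..90  pitch  (8B, 2-aligned)
90..91  format  (1B, 1-aligned)
91..92  -- padding (1B)
92..100  channels  (8B, 2-aligned)
100..104  stride  (4B, 2-aligned)
104..106  layer  (2B, 2-aligned)
sizeof = 106, alignof = 2
array of 25: 25 × 106 = 2650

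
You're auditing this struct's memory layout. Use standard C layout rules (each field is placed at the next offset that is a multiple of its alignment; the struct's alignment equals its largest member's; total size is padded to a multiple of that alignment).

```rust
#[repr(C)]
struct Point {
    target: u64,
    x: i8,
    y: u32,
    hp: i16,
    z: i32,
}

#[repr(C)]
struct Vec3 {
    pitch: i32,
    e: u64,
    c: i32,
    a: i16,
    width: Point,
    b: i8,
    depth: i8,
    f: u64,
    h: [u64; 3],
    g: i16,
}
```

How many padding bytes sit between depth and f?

6

Point: target at 0 (size 8, align 8) → ends 8; x at 8 (size 1, align 1) → ends 9; pad 3 to align 4 for y; y at 12 (size 4, align 4) → ends 16; hp at 16 (size 2, align 2) → ends 18; pad 2 to align 4 for z; z at 20 (size 4, align 4) → ends 24; total 24 bytes, alignment 8
pitch at 0 (size 4, align 4) → ends 4
pad 4 to align 8 for e
e at 8 (size 8, align 8) → ends 16
c at 16 (size 4, align 4) → ends 20
a at 20 (size 2, align 2) → ends 22
pad 2 to align 8 for width
width at 24 (size 24, align 8) → ends 48
b at 48 (size 1, align 1) → ends 49
depth at 49 (size 1, align 1) → ends 50
pad 6 to align 8 for f
f at 56 (size 8, align 8) → ends 64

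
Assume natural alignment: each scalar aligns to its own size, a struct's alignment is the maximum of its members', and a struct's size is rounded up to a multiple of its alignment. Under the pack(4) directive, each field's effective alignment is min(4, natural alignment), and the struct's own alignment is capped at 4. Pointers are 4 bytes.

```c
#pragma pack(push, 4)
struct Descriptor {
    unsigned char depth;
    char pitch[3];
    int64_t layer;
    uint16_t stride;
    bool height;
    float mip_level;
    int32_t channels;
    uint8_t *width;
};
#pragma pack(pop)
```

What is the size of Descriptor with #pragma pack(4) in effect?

28

depth at 0 (size 1, align 1) → ends 1
pitch at 1 (size 3, align 1) → ends 4
layer at 4 (size 8, align 4) → ends 12
stride at 12 (size 2, align 2) → ends 14
height at 14 (size 1, align 1) → ends 15
pad 1 to align 4 for mip_level
mip_level at 16 (size 4, align 4) → ends 20
channels at 20 (size 4, align 4) → ends 24
width at 24 (size 4, align 4) → ends 28
total 28 bytes, alignment 4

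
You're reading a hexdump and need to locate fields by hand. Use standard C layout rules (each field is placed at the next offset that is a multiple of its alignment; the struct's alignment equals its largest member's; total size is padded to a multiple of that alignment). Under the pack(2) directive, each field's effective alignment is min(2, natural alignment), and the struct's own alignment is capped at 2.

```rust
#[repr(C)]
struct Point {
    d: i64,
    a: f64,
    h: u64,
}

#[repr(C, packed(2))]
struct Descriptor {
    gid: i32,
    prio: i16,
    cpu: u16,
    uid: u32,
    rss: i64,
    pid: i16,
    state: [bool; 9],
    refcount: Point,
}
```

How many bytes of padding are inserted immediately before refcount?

1

Point: d at 0 (size 8, align 8) → ends 8; a at 8 (size 8, align 8) → ends 16; h at 16 (size 8, align 8) → ends 24; total 24 bytes, alignment 8
gid at 0 (size 4, align 2) → ends 4
prio at 4 (size 2, align 2) → ends 6
cpu at 6 (size 2, align 2) → ends 8
uid at 8 (size 4, align 2) → ends 12
rss at 12 (size 8, align 2) → ends 20
pid at 20 (size 2, align 2) → ends 22
state at 22 (size 9, align 1) → ends 31
pad 1 to align 2 for refcount
refcount at 32 (size 24, align 2) → ends 56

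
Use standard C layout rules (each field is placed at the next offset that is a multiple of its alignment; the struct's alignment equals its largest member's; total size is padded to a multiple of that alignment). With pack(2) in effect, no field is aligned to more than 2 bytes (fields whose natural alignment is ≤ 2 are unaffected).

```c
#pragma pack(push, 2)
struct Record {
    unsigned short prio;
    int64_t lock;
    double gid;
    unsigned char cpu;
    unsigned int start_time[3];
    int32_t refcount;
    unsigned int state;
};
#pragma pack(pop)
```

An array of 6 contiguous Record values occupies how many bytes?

0..2  prio  (2B, 2-aligned)
2..10  lock  (8B, 2-aligned)
10..18  gid  (8B, 2-aligned)
18..19  cpu  (1B, 1-aligned)
19..20  -- padding (1B)
20..32  start_time  (12B, 2-aligned)
32..36  refcount  (4B, 2-aligned)
36..40  state  (4B, 2-aligned)
sizeof = 40, alignof = 2
array of 6: 6 × 40 = 240

240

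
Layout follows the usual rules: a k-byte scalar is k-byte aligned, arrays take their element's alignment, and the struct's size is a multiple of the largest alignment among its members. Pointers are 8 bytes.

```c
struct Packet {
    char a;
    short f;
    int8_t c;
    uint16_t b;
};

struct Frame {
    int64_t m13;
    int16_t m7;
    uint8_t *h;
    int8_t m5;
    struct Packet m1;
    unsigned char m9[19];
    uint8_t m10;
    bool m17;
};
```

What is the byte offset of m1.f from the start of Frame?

28

Packet: 0..1  a  (1B, 1-aligned); 1..2  -- padding (1B); 2..4  f  (2B, 2-aligned); 4..5  c  (1B, 1-aligned); 5..6  -- padding (1B); 6..8  b  (2B, 2-aligned); sizeof = 8, alignof = 2
0..8  m13  (8B, 8-aligned)
8..10  m7  (2B, 2-aligned)
10..16  -- padding (6B)
16..24  h  (8B, 8-aligned)
24..25  m5  (1B, 1-aligned)
25..26  -- padding (1B)
26..34  m1  (8B, 2-aligned)
within Packet: f at 2
26 + 2 = 28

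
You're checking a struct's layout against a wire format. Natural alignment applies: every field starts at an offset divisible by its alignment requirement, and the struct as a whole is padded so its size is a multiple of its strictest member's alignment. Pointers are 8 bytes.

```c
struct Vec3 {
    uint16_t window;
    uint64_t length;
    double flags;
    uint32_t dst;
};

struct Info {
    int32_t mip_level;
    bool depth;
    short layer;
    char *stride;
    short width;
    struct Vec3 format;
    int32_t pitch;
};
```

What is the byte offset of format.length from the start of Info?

32

Vec3: @0: window [2B, align 2] → 2; +6 pad (align 8); @8: length [8B, align 8] → 16; @16: flags [8B, align 8] → 24; @24: dst [4B, align 4] → 28; +4 tail pad (align 8); size 32, align 8
@0: mip_level [4B, align 4] → 4
@4: depth [1B, align 1] → 5
+1 pad (align 2)
@6: layer [2B, align 2] → 8
@8: stride [8B, align 8] → 16
@16: width [2B, align 2] → 18
+6 pad (align 8)
@24: format [32B, align 8] → 56
within Vec3: length at 8
24 + 8 = 32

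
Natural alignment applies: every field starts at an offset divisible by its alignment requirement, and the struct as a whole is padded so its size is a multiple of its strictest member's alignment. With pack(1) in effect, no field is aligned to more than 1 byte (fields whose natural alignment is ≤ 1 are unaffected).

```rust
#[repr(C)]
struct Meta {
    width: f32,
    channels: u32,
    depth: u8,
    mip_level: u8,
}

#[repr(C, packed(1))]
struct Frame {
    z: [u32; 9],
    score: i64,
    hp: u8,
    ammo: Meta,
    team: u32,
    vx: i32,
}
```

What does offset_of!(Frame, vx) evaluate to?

61

Meta: 0..4  width  (4B, 4-aligned); 4..8  channels  (4B, 4-aligned); 8..9  depth  (1B, 1-aligned); 9..10  mip_level  (1B, 1-aligned); 10..12  -- tail padding (2B); sizeof = 12, alignof = 4
0..36  z  (36B, 1-aligned)
36..44  score  (8B, 1-aligned)
44..45  hp  (1B, 1-aligned)
45..57  ammo  (12B, 1-aligned)
57..61  team  (4B, 1-aligned)
61..65  vx  (4B, 1-aligned)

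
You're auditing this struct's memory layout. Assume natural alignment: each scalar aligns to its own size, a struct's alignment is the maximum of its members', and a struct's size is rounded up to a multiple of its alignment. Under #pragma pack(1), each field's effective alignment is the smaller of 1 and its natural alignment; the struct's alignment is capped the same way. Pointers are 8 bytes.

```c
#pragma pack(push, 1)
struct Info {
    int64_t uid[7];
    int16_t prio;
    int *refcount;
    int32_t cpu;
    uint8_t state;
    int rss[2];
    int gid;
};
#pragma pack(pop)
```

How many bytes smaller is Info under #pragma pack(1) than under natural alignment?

13

natural layout:
  @0: uid [56B, align 8] → 56
  @56: prio [2B, align 2] → 58
  +6 pad (align 8)
  @64: refcount [8B, align 8] → 72
  @72: cpu [4B, align 4] → 76
  @76: state [1B, align 1] → 77
  +3 pad (align 4)
  @80: rss [8B, align 4] → 88
  @88: gid [4B, align 4] → 92
  +4 tail pad (align 8)
  size 96, align 8
packed(1) layout:
  @0: uid [56B, align 1] → 56
  @56: prio [2B, align 1] → 58
  @58: refcount [8B, align 1] → 66
  @66: cpu [4B, align 1] → 70
  @70: state [1B, align 1] → 71
  @71: rss [8B, align 1] → 79
  @79: gid [4B, align 1] → 83
  size 83, align 1
96 − 83 = 13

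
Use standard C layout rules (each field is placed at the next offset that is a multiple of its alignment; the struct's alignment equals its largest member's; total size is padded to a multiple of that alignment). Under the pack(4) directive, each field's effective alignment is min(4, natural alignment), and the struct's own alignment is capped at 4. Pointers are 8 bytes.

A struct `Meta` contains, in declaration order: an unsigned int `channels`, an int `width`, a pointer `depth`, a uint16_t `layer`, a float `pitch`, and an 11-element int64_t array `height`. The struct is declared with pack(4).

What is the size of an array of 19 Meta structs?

0..4  channels  (4B, 4-aligned)
4..8  width  (4B, 4-aligned)
8..16  depth  (8B, 4-aligned)
16..18  layer  (2B, 2-aligned)
18..20  -- padding (2B)
20..24  pitch  (4B, 4-aligned)
24..112  height  (88B, 4-aligned)
sizeof = 112, alignof = 4
array of 19: 19 × 112 = 2128

2128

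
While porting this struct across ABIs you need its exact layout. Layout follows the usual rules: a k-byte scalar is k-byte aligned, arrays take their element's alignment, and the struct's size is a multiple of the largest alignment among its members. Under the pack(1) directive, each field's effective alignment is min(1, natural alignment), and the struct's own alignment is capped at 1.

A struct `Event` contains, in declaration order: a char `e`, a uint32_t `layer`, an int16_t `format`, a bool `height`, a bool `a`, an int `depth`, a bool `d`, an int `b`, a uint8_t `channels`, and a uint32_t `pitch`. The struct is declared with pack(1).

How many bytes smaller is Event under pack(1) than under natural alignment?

natural layout:
  0..1  e  (1B, 1-aligned)
  1..4  -- padding (3B)
  4..8  layer  (4B, 4-aligned)
  8..10  format  (2B, 2-aligned)
  10..11  height  (1B, 1-aligned)
  11..12  a  (1B, 1-aligned)
  12..16  depth  (4B, 4-aligned)
  16..17  d  (1B, 1-aligned)
  17..20  -- padding (3B)
  20..24  b  (4B, 4-aligned)
  24..25  channels  (1B, 1-aligned)
  25..28  -- padding (3B)
  28..32  pitch  (4B, 4-aligned)
  sizeof = 32, alignof = 4
packed(1) layout:
  0..1  e  (1B, 1-aligned)
  1..5  layer  (4B, 1-aligned)
  5..7  format  (2B, 1-aligned)
  7..8  height  (1B, 1-aligned)
  8..9  a  (1B, 1-aligned)
  9..13  depth  (4B, 1-aligned)
  13..14  d  (1B, 1-aligned)
  14..18  b  (4B, 1-aligned)
  18..19  channels  (1B, 1-aligned)
  19..23  pitch  (4B, 1-aligned)
  sizeof = 23, alignof = 1
32 − 23 = 9

9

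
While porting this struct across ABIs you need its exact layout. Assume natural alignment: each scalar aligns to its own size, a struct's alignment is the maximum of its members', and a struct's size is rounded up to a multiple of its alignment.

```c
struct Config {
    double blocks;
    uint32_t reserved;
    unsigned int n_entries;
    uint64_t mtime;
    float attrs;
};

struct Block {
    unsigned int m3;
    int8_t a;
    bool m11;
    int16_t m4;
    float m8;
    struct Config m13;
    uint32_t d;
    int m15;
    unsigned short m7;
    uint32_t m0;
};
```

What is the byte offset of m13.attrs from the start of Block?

Config: @0: blocks [8B, align 8] → 8; @8: reserved [4B, align 4] → 12; @12: n_entries [4B, align 4] → 16; @16: mtime [8B, align 8] → 24; @24: attrs [4B, align 4] → 28; +4 tail pad (align 8); size 32, align 8
@0: m3 [4B, align 4] → 4
@4: a [1B, align 1] → 5
@5: m11 [1B, align 1] → 6
@6: m4 [2B, align 2] → 8
@8: m8 [4B, align 4] → 12
+4 pad (align 8)
@16: m13 [32B, align 8] → 48
within Config: attrs at 24
16 + 24 = 40

40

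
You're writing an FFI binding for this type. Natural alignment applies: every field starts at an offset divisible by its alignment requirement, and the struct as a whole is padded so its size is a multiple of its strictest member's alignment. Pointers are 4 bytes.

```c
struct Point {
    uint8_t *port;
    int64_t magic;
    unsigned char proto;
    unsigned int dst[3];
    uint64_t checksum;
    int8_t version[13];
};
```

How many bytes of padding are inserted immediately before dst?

0..4  port  (4B, 4-aligned)
4..8  -- padding (4B)
8..16  magic  (8B, 8-aligned)
16..17  proto  (1B, 1-aligned)
17..20  -- padding (3B)
20..32  dst  (12B, 4-aligned)

3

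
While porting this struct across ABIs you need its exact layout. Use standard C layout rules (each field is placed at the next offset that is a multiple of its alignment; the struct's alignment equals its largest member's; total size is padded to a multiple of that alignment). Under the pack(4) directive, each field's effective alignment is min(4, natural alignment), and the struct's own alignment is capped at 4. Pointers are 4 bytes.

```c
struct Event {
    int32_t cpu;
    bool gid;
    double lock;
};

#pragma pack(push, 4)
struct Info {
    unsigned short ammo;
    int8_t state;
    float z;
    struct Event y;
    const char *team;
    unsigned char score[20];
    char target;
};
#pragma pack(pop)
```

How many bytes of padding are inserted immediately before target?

Event: @0: cpu [4B, align 4] → 4; @4: gid [1B, align 1] → 5; +3 pad (align 8); @8: lock [8B, align 8] → 16; size 16, align 8
@0: ammo [2B, align 2] → 2
@2: state [1B, align 1] → 3
+1 pad (align 4)
@4: z [4B, align 4] → 8
@8: y [16B, align 4] → 24
@24: team [4B, align 4] → 28
@28: score [20B, align 1] → 48
@48: target [1B, align 1] → 49

0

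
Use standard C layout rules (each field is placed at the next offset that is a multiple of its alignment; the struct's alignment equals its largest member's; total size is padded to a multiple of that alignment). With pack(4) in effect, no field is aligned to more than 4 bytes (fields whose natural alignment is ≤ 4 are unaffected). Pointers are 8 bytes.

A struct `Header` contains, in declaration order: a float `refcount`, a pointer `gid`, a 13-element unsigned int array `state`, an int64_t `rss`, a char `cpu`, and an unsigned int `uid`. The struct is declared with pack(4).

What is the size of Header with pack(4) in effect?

80

0..4  refcount  (4B, 4-aligned)
4..12  gid  (8B, 4-aligned)
12..64  state  (52B, 4-aligned)
64..72  rss  (8B, 4-aligned)
72..73  cpu  (1B, 1-aligned)
73..76  -- padding (3B)
76..80  uid  (4B, 4-aligned)
sizeof = 80, alignof = 4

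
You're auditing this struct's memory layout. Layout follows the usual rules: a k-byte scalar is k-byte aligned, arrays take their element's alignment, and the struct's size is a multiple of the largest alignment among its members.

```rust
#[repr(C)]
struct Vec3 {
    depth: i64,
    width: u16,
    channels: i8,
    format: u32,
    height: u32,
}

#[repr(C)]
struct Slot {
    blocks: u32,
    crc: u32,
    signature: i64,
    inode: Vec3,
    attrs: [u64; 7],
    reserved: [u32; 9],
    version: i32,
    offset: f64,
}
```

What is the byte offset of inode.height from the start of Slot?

32

Vec3: 0..8  depth  (8B, 8-aligned); 8..10  width  (2B, 2-aligned); 10..11  channels  (1B, 1-aligned); 11..12  -- padding (1B); 12..16  format  (4B, 4-aligned); 16..20  height  (4B, 4-aligned); 20..24  -- tail padding (4B); sizeof = 24, alignof = 8
0..4  blocks  (4B, 4-aligned)
4..8  crc  (4B, 4-aligned)
8..16  signature  (8B, 8-aligned)
16..40  inode  (24B, 8-aligned)
within Vec3: height at 16
16 + 16 = 32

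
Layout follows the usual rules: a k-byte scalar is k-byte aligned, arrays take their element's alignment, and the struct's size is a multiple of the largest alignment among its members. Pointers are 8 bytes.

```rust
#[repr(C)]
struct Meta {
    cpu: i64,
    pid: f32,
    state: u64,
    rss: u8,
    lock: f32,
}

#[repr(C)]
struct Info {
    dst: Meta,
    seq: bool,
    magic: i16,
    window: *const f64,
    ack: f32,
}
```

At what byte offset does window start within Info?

40

Meta: 0..8  cpu  (8B, 8-aligned); 8..12  pid  (4B, 4-aligned); 12..16  -- padding (4B); 16..24  state  (8B, 8-aligned); 24..25  rss  (1B, 1-aligned); 25..28  -- padding (3B); 28..32  lock  (4B, 4-aligned); sizeof = 32, alignof = 8
0..32  dst  (32B, 8-aligned)
32..33  seq  (1B, 1-aligned)
33..34  -- padding (1B)
34..36  magic  (2B, 2-aligned)
36..40  -- padding (4B)
40..48  window  (8B, 8-aligned)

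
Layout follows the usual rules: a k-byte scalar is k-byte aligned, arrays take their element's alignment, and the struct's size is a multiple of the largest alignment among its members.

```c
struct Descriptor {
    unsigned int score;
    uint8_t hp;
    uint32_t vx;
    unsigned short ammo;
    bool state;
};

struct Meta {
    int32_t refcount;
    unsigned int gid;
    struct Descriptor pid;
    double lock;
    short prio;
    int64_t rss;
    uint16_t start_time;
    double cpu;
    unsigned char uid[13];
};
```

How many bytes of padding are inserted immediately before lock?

Descriptor: @0: score [4B, align 4] → 4; @4: hp [1B, align 1] → 5; +3 pad (align 4); @8: vx [4B, align 4] → 12; @12: ammo [2B, align 2] → 14; @14: state [1B, align 1] → 15; +1 tail pad (align 4); size 16, align 4
@0: refcount [4B, align 4] → 4
@4: gid [4B, align 4] → 8
@8: pid [16B, align 4] → 24
@24: lock [8B, align 8] → 32

0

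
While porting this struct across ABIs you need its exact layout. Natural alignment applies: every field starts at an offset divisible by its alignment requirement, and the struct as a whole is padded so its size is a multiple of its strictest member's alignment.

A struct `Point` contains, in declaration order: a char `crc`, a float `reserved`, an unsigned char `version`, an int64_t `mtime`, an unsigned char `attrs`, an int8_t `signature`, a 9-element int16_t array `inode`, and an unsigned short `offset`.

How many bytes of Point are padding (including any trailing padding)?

@0: crc [1B, align 1] → 1
+3 pad (align 4)
@4: reserved [4B, align 4] → 8
@8: version [1B, align 1] → 9
+7 pad (align 8)
@16: mtime [8B, align 8] → 24
@24: attrs [1B, align 1] → 25
@25: signature [1B, align 1] → 26
@26: inode [18B, align 2] → 44
@44: offset [2B, align 2] → 46
+2 tail pad (align 8)
size 48, align 8
data bytes 36, size 48 → padding 12

12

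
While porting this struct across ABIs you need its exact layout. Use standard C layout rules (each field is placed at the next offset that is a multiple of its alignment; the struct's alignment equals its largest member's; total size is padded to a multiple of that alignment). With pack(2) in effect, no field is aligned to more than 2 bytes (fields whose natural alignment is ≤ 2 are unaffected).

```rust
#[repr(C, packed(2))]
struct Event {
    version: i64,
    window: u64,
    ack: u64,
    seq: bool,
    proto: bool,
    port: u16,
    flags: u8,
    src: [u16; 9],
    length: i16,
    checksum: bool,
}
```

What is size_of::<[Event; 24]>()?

version at 0 (size 8, align 2) → ends 8
window at 8 (size 8, align 2) → ends 16
ack at 16 (size 8, align 2) → ends 24
seq at 24 (size 1, align 1) → ends 25
proto at 25 (size 1, align 1) → ends 26
port at 26 (size 2, align 2) → ends 28
flags at 28 (size 1, align 1) → ends 29
pad 1 to align 2 for src
src at 30 (size 18, align 2) → ends 48
length at 48 (size 2, align 2) → ends 50
checksum at 50 (size 1, align 1) → ends 51
tail pad 1 to reach multiple of 2
total 52 bytes, alignment 2
array of 24: 24 × 52 = 1248

1248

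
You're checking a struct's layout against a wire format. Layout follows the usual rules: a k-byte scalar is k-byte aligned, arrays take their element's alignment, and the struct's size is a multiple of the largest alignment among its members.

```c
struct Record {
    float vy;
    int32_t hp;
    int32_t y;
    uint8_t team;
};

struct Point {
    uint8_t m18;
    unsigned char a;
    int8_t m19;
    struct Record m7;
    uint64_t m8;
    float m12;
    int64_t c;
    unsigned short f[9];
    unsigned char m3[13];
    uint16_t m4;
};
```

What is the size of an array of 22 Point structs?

Record: @0: vy [4B, align 4] → 4; @4: hp [4B, align 4] → 8; @8: y [4B, align 4] → 12; @12: team [1B, align 1] → 13; +3 tail pad (align 4); size 16, align 4
@0: m18 [1B, align 1] → 1
@1: a [1B, align 1] → 2
@2: m19 [1B, align 1] → 3
+1 pad (align 4)
@4: m7 [16B, align 4] → 20
+4 pad (align 8)
@24: m8 [8B, align 8] → 32
@32: m12 [4B, align 4] → 36
+4 pad (align 8)
@40: c [8B, align 8] → 48
@48: f [18B, align 2] → 66
@66: m3 [13B, align 1] → 79
+1 pad (align 2)
@80: m4 [2B, align 2] → 82
+6 tail pad (align 8)
size 88, align 8
array of 22: 22 × 88 = 1936

1936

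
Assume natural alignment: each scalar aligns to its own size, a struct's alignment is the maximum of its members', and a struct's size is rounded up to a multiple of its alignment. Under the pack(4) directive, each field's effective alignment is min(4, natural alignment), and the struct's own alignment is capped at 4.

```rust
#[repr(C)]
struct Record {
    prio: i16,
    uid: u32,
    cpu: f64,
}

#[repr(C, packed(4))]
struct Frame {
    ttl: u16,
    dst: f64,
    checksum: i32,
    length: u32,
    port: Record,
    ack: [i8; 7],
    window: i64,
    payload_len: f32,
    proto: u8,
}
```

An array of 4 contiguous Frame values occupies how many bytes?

240

Record: 0..2  prio  (2B, 2-aligned); 2..4  -- padding (2B); 4..8  uid  (4B, 4-aligned); 8..16  cpu  (8B, 8-aligned); sizeof = 16, alignof = 8
0..2  ttl  (2B, 2-aligned)
2..4  -- padding (2B)
4..12  dst  (8B, 4-aligned)
12..16  checksum  (4B, 4-aligned)
16..20  length  (4B, 4-aligned)
20..36  port  (16B, 4-aligned)
36..43  ack  (7B, 1-aligned)
43..44  -- padding (1B)
44..52  window  (8B, 4-aligned)
52..56  payload_len  (4B, 4-aligned)
56..57  proto  (1B, 1-aligned)
57..60  -- tail padding (3B)
sizeof = 60, alignof = 4
array of 4: 4 × 60 = 240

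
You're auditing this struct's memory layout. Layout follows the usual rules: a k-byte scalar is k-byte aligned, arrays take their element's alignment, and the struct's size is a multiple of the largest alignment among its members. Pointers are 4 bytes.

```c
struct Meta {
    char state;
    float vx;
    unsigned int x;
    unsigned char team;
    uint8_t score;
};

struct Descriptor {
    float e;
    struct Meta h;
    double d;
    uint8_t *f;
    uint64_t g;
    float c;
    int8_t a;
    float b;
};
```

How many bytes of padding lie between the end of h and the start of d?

Meta: state at 0 (size 1, align 1) → ends 1; pad 3 to align 4 for vx; vx at 4 (size 4, align 4) → ends 8; x at 8 (size 4, align 4) → ends 12; team at 12 (size 1, align 1) → ends 13; score at 13 (size 1, align 1) → ends 14; tail pad 2 to reach multiple of 4; total 16 bytes, alignment 4
e at 0 (size 4, align 4) → ends 4
h at 4 (size 16, align 4) → ends 20
pad 4 to align 8 for d
d at 24 (size 8, align 8) → ends 32

4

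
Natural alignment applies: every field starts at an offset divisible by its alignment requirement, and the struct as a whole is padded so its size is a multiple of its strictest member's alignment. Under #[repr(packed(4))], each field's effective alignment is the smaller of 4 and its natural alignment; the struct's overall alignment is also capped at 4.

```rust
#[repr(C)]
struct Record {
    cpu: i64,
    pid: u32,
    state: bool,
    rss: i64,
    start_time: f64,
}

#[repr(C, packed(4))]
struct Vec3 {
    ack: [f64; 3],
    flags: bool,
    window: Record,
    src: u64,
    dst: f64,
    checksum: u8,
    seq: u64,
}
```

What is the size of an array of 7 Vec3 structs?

616

Record: 0..8  cpu  (8B, 8-aligned); 8..12  pid  (4B, 4-aligned); 12..13  state  (1B, 1-aligned); 13..16  -- padding (3B); 16..24  rss  (8B, 8-aligned); 24..32  start_time  (8B, 8-aligned); sizeof = 32, alignof = 8
0..24  ack  (24B, 4-aligned)
24..25  flags  (1B, 1-aligned)
25..28  -- padding (3B)
28..60  window  (32B, 4-aligned)
60..68  src  (8B, 4-aligned)
68..76  dst  (8B, 4-aligned)
76..77  checksum  (1B, 1-aligned)
77..80  -- padding (3B)
80..88  seq  (8B, 4-aligned)
sizeof = 88, alignof = 4
array of 7: 7 × 88 = 616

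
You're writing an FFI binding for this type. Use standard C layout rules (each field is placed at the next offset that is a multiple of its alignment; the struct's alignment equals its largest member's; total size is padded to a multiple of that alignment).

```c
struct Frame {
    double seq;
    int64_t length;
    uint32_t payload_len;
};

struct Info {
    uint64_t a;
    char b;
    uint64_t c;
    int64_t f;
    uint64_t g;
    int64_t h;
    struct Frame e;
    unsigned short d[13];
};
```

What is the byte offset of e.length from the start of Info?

Frame: seq at 0 (size 8, align 8) → ends 8; length at 8 (size 8, align 8) → ends 16; payload_len at 16 (size 4, align 4) → ends 20; tail pad 4 to reach multiple of 8; total 24 bytes, alignment 8
a at 0 (size 8, align 8) → ends 8
b at 8 (size 1, align 1) → ends 9
pad 7 to align 8 for c
c at 16 (size 8, align 8) → ends 24
f at 24 (size 8, align 8) → ends 32
g at 32 (size 8, align 8) → ends 40
h at 40 (size 8, align 8) → ends 48
e at 48 (size 24, align 8) → ends 72
within Frame: length at 8
48 + 8 = 56

56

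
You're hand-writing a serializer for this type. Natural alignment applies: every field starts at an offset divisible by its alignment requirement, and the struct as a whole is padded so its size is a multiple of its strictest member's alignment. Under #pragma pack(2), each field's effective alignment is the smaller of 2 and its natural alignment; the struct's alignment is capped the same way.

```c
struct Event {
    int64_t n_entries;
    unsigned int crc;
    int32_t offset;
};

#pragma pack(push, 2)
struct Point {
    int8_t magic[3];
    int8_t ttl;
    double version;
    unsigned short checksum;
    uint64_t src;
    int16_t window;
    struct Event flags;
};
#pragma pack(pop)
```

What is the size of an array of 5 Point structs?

200

Event: @0: n_entries [8B, align 8] → 8; @8: crc [4B, align 4] → 12; @12: offset [4B, align 4] → 16; size 16, align 8
@0: magic [3B, align 1] → 3
@3: ttl [1B, align 1] → 4
@4: version [8B, align 2] → 12
@12: checksum [2B, align 2] → 14
@14: src [8B, align 2] → 22
@22: window [2B, align 2] → 24
@24: flags [16B, align 2] → 40
size 40, align 2
array of 5: 5 × 40 = 200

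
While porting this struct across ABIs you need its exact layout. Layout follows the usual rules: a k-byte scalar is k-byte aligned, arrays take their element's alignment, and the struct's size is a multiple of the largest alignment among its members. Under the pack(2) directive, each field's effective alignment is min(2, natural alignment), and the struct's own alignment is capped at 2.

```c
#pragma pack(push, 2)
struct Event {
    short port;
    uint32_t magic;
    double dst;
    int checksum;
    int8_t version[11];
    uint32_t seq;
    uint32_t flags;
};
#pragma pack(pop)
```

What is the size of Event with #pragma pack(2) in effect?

port at 0 (size 2, align 2) → ends 2
magic at 2 (size 4, align 2) → ends 6
dst at 6 (size 8, align 2) → ends 14
checksum at 14 (size 4, align 2) → ends 18
version at 18 (size 11, align 1) → ends 29
pad 1 to align 2 for seq
seq at 30 (size 4, align 2) → ends 34
flags at 34 (size 4, align 2) → ends 38
total 38 bytes, alignment 2

38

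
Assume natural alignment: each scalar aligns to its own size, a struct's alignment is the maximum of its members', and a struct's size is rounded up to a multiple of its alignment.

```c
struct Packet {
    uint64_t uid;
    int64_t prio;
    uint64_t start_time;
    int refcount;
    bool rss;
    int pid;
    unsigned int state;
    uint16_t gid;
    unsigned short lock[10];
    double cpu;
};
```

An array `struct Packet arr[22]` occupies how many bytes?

@0: uid [8B, align 8] → 8
@8: prio [8B, align 8] → 16
@16: start_time [8B, align 8] → 24
@24: refcount [4B, align 4] → 28
@28: rss [1B, align 1] → 29
+3 pad (align 4)
@32: pid [4B, align 4] → 36
@36: state [4B, align 4] → 40
@40: gid [2B, align 2] → 42
@42: lock [20B, align 2] → 62
+2 pad (align 8)
@64: cpu [8B, align 8] → 72
size 72, align 8
array of 22: 22 × 72 = 1584

1584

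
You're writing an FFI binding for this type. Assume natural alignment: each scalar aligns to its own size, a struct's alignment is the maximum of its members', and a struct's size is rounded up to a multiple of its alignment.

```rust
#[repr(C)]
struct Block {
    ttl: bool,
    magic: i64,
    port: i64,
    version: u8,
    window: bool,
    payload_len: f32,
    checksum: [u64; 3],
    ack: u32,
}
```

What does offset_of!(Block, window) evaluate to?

25

0..1  ttl  (1B, 1-aligned)
1..8  -- padding (7B)
8..16  magic  (8B, 8-aligned)
16..24  port  (8B, 8-aligned)
24..25  version  (1B, 1-aligned)
25..26  window  (1B, 1-aligned)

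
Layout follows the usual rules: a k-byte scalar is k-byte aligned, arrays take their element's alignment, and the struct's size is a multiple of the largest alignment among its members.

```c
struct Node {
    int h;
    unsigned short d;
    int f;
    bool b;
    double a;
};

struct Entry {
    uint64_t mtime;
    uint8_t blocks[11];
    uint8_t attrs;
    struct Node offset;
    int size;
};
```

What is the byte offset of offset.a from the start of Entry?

Node: 0..4  h  (4B, 4-aligned); 4..6  d  (2B, 2-aligned); 6..8  -- padding (2B); 8..12  f  (4B, 4-aligned); 12..13  b  (1B, 1-aligned); 13..16  -- padding (3B); 16..24  a  (8B, 8-aligned); sizeof = 24, alignof = 8
0..8  mtime  (8B, 8-aligned)
8..19  blocks  (11B, 1-aligned)
19..20  attrs  (1B, 1-aligned)
20..24  -- padding (4B)
24..48  offset  (24B, 8-aligned)
within Node: a at 16
24 + 16 = 40

40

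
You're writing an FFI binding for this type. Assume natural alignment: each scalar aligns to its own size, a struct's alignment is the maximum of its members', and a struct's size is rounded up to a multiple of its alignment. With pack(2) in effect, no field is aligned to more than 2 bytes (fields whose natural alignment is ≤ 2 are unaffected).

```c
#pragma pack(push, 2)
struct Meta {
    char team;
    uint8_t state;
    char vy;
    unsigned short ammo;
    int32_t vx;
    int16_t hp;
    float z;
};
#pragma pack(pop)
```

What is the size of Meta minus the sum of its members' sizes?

1

@0: team [1B, align 1] → 1
@1: state [1B, align 1] → 2
@2: vy [1B, align 1] → 3
+1 pad (align 2)
@4: ammo [2B, align 2] → 6
@6: vx [4B, align 2] → 10
@10: hp [2B, align 2] → 12
@12: z [4B, align 2] → 16
size 16, align 2
data bytes 15, size 16 → padding 1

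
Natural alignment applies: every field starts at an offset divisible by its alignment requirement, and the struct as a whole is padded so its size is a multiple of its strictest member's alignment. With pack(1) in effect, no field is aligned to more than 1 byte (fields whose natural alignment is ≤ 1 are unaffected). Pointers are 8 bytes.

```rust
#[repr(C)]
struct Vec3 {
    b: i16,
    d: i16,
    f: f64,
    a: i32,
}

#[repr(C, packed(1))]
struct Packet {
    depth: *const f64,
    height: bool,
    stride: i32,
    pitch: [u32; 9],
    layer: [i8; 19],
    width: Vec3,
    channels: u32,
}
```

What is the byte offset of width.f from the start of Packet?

76

Vec3: @0: b [2B, align 2] → 2; @2: d [2B, align 2] → 4; +4 pad (align 8); @8: f [8B, align 8] → 16; @16: a [4B, align 4] → 20; +4 tail pad (align 8); size 24, align 8
@0: depth [8B, align 1] → 8
@8: height [1B, align 1] → 9
@9: stride [4B, align 1] → 13
@13: pitch [36B, align 1] → 49
@49: layer [19B, align 1] → 68
@68: width [24B, align 1] → 92
within Vec3: f at 8
68 + 8 = 76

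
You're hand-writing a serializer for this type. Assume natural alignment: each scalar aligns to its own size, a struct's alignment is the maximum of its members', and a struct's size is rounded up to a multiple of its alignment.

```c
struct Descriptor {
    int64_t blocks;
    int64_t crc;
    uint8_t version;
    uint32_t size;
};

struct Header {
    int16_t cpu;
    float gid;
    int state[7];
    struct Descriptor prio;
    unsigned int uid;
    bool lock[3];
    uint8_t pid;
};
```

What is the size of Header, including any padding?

Descriptor: blocks at 0 (size 8, align 8) → ends 8; crc at 8 (size 8, align 8) → ends 16; version at 16 (size 1, align 1) → ends 17; pad 3 to align 4 for size; size at 20 (size 4, align 4) → ends 24; total 24 bytes, alignment 8
cpu at 0 (size 2, align 2) → ends 2
pad 2 to align 4 for gid
gid at 4 (size 4, align 4) → ends 8
state at 8 (size 28, align 4) → ends 36
pad 4 to align 8 for prio
prio at 40 (size 24, align 8) → ends 64
uid at 64 (size 4, align 4) → ends 68
lock at 68 (size 3, align 1) → ends 71
pid at 71 (size 1, align 1) → ends 72
total 72 bytes, alignment 8

72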